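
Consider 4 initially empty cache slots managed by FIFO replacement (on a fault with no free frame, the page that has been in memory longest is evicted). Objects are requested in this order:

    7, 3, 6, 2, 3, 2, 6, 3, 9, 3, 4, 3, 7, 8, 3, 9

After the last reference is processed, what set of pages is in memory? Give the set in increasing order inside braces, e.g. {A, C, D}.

{3, 7, 8, 9}

7: fault, frames [7]
3: fault, frames [7, 3]
6: fault, frames [7, 3, 6]
2: fault, frames [7, 3, 6, 2]
3: hit
2: hit
6: hit
3: hit
9: fault, evict 7, frames [3, 6, 2, 9]
3: hit
4: fault, evict 3, frames [6, 2, 9, 4]
3: fault, evict 6, frames [2, 9, 4, 3]
7: fault, evict 2, frames [9, 4, 3, 7]
8: fault, evict 9, frames [4, 3, 7, 8]
3: hit
9: fault, evict 4, frames [3, 7, 8, 9]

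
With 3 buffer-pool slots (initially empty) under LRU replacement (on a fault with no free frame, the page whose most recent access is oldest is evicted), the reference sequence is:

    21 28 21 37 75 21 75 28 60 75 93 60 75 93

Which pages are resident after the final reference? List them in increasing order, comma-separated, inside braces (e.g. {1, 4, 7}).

{60, 75, 93}

21 -> fault, frames [21]
28 -> fault, frames [21, 28]
21 -> hit
37 -> fault, frames [28, 21, 37]
75 -> fault, evict 28, frames [21, 37, 75]
21 -> hit
75 -> hit
28 -> fault, evict 37, frames [21, 75, 28]
60 -> fault, evict 21, frames [75, 28, 60]
75 -> hit
93 -> fault, evict 28, frames [60, 75, 93]
60 -> hit
75 -> hit
93 -> hit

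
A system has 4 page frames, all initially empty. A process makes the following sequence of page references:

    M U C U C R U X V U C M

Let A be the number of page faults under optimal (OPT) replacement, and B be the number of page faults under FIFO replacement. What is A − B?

Under OPT: F F F . . F . F F . . . → 6 faults.
Under FIFO: F F F . . F . F F F F F → 9 faults.
A − B = 6 − 9 = -3.

-3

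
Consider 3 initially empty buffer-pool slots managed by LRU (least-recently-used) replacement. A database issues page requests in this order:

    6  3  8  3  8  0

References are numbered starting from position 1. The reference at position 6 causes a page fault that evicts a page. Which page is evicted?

pos 1: 6 → miss, frames {6}
pos 2: 3 → miss, frames {6,3}
pos 3: 8 → miss, frames {6,3,8}
pos 4: 3 → hit
pos 5: 8 → hit
pos 6: 0 → miss, evict 6, frames {3,8,0}
At position 6, page 6 is evicted.

6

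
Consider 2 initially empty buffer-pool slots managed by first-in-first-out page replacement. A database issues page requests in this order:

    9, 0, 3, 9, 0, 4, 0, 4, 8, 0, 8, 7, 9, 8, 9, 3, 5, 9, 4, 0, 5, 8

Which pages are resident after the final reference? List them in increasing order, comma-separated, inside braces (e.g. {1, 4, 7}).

{5, 8}

9 -> fault, frames (9)
0 -> fault, frames (9 0)
3 -> fault, evict 9, frames (0 3)
9 -> fault, evict 0, frames (3 9)
0 -> fault, evict 3, frames (9 0)
4 -> fault, evict 9, frames (0 4)
0 -> hit
4 -> hit
8 -> fault, evict 0, frames (4 8)
0 -> fault, evict 4, frames (8 0)
8 -> hit
7 -> fault, evict 8, frames (0 7)
9 -> fault, evict 0, frames (7 9)
8 -> fault, evict 7, frames (9 8)
9 -> hit
3 -> fault, evict 9, frames (8 3)
5 -> fault, evict 8, frames (3 5)
9 -> fault, evict 3, frames (5 9)
4 -> fault, evict 5, frames (9 4)
0 -> fault, evict 9, frames (4 0)
5 -> fault, evict 4, frames (0 5)
8 -> fault, evict 0, frames (5 8)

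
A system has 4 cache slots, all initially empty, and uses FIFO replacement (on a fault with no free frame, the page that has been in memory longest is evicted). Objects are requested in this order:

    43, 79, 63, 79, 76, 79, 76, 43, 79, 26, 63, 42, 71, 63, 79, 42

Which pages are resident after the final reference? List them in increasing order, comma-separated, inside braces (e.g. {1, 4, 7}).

43 -> miss, frames {43}
79 -> miss, frames {43,79}
63 -> miss, frames {43,79,63}
79 -> hit
76 -> miss, frames {43,79,63,76}
79 -> hit
76 -> hit
43 -> hit
79 -> hit
26 -> miss, evict 43, frames {79,63,76,26}
63 -> hit
42 -> miss, evict 79, frames {63,76,26,42}
71 -> miss, evict 63, frames {76,26,42,71}
63 -> miss, evict 76, frames {26,42,71,63}
79 -> miss, evict 26, frames {42,71,63,79}
42 -> hit

{42, 63, 71, 79}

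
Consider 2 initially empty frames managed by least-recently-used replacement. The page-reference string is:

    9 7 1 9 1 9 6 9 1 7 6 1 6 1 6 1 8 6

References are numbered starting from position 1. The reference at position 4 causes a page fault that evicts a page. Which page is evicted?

pos 1: 9: fault, frames (9)
pos 2: 7: fault, frames (9 7)
pos 3: 1: fault, evict 9, frames (7 1)
pos 4: 9: fault, evict 7, frames (1 9)
At position 4, page 7 is evicted.

7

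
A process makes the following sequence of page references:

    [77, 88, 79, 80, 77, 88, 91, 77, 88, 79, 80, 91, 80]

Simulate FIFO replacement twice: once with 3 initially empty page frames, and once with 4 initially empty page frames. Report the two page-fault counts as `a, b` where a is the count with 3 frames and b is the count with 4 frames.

9, 10

3 frames: F F F F F F F . . F F . . → 9 faults.
4 frames: F F F F . . F F F F F F . → 10 faults.
10 > 9: adding a frame increased faults — Belady's anomaly.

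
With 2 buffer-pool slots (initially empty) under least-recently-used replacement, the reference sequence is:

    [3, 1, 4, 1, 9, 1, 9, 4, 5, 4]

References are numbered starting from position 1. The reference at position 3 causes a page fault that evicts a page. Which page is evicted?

3

pos 1: 3 → miss, frames (3)
pos 2: 1 → miss, frames (3 1)
pos 3: 4 → miss, evict 3, frames (1 4)
At position 3, page 3 is evicted.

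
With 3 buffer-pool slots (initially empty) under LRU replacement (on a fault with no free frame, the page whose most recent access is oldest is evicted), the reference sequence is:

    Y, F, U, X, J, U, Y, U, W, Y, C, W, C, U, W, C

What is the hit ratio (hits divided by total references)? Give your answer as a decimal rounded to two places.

0.44

Y: fault, frames [Y]
F: fault, frames [Y, F]
U: fault, frames [Y, F, U]
X: fault, evict Y, frames [F, U, X]
J: fault, evict F, frames [U, X, J]
U: hit
Y: fault, evict X, frames [J, U, Y]
U: hit
W: fault, evict J, frames [Y, U, W]
Y: hit
C: fault, evict U, frames [W, Y, C]
W: hit
C: hit
U: fault, evict Y, frames [W, C, U]
W: hit
C: hit
Hits: 7 of 16 references → 7/16 = 0.4375.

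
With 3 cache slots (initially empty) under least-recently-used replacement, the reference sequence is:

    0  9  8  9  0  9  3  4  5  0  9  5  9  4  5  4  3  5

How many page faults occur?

10

0: fault, frames {0}
9: fault, frames {0,9}
8: fault, frames {0,9,8}
9: hit
0: hit
9: hit
3: fault, evict 8, frames {0,9,3}
4: fault, evict 0, frames {9,3,4}
5: fault, evict 9, frames {3,4,5}
0: fault, evict 3, frames {4,5,0}
9: fault, evict 4, frames {5,0,9}
5: hit
9: hit
4: fault, evict 0, frames {5,9,4}
5: hit
4: hit
3: fault, evict 9, frames {5,4,3}
5: hit
Page faults: 10.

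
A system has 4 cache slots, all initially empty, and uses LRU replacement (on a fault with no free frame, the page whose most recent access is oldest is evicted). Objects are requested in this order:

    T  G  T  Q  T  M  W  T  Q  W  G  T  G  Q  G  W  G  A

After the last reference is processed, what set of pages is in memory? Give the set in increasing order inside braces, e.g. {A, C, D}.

T -> miss, frames {T}
G -> miss, frames {T,G}
T -> hit
Q -> miss, frames {G,T,Q}
T -> hit
M -> miss, frames {G,Q,T,M}
W -> miss, evict G, frames {Q,T,M,W}
T -> hit
Q -> hit
W -> hit
G -> miss, evict M, frames {T,Q,W,G}
T -> hit
G -> hit
Q -> hit
G -> hit
W -> hit
G -> hit
A -> miss, evict T, frames {Q,W,G,A}

{A, G, Q, W}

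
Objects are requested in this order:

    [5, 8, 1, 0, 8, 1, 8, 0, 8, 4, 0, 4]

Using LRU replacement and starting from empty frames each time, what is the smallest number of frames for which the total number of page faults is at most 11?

f=1: 12 faults
f=2: 9 faults
f=3: 5 faults
f=4: 5 faults
f=5: 5 faults
Smallest f with faults ≤ 11 is 2.

2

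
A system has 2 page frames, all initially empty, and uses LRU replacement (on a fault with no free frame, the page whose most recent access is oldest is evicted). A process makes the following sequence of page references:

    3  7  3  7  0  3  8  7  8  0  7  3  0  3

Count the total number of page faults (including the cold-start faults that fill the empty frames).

3: miss, frames {3}
7: miss, frames {3,7}
3: hit
7: hit
0: miss, evict 3, frames {7,0}
3: miss, evict 7, frames {0,3}
8: miss, evict 0, frames {3,8}
7: miss, evict 3, frames {8,7}
8: hit
0: miss, evict 7, frames {8,0}
7: miss, evict 8, frames {0,7}
3: miss, evict 0, frames {7,3}
0: miss, evict 7, frames {3,0}
3: hit
Page faults: 10.

10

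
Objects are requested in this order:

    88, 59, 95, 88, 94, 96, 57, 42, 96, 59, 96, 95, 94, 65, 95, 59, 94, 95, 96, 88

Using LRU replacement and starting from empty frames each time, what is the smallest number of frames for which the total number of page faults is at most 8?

8

f=1: 20 faults
f=2: 19 faults
f=3: 15 faults
f=4: 14 faults
f=5: 12 faults
f=6: 11 faults
f=7: 9 faults
f=8: 8 faults
Smallest f with faults ≤ 8 is 8.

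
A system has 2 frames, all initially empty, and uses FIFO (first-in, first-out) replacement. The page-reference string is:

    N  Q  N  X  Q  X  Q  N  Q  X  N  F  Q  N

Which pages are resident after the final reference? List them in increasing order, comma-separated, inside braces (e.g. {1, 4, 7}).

N -> fault, frames {N}
Q -> fault, frames {N,Q}
N -> hit
X -> fault, evict N, frames {Q,X}
Q -> hit
X -> hit
Q -> hit
N -> fault, evict Q, frames {X,N}
Q -> fault, evict X, frames {N,Q}
X -> fault, evict N, frames {Q,X}
N -> fault, evict Q, frames {X,N}
F -> fault, evict X, frames {N,F}
Q -> fault, evict N, frames {F,Q}
N -> fault, evict F, frames {Q,N}

{N, Q}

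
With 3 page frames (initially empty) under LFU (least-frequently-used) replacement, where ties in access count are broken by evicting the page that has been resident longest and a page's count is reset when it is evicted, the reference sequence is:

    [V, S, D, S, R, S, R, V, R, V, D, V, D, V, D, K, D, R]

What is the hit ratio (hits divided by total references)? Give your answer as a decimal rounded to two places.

0.33

V: fault, frames [V]
S: fault, frames [V, S]
D: fault, frames [V, S, D]
S: hit
R: fault, evict V, frames [S, D, R]
S: hit
R: hit
V: fault, evict D, frames [S, R, V]
R: hit
V: hit
D: fault, evict V, frames [S, R, D]
V: fault, evict D, frames [S, R, V]
D: fault, evict V, frames [S, R, D]
V: fault, evict D, frames [S, R, V]
D: fault, evict V, frames [S, R, D]
K: fault, evict D, frames [S, R, K]
D: fault, evict K, frames [S, R, D]
R: hit
Hits: 6 of 18 references → 6/18 = 0.3333.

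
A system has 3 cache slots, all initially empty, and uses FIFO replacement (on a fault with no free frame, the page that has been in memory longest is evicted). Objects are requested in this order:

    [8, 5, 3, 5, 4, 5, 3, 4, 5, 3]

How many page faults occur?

8 → fault, frames (8)
5 → fault, frames (8 5)
3 → fault, frames (8 5 3)
5 → hit
4 → fault, evict 8, frames (5 3 4)
5 → hit
3 → hit
4 → hit
5 → hit
3 → hit
Page faults: 4.

4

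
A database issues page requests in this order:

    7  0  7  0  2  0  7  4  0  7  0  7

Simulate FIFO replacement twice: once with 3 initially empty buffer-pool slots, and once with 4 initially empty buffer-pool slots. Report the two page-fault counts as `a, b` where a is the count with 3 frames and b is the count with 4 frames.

3 frames: F F . . F . . F . F F . → 6 faults.
4 frames: F F . . F . . F . . . . → 4 faults.
4 < 6: adding a frame reduced faults, as is typical.

6, 4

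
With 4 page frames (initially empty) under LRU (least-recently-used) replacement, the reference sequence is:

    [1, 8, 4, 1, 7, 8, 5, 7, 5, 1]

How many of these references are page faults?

5

1 -> miss, frames (1)
8 -> miss, frames (1 8)
4 -> miss, frames (1 8 4)
1 -> hit
7 -> miss, frames (8 4 1 7)
8 -> hit
5 -> miss, evict 4, frames (1 7 8 5)
7 -> hit
5 -> hit
1 -> hit
Page faults: 5.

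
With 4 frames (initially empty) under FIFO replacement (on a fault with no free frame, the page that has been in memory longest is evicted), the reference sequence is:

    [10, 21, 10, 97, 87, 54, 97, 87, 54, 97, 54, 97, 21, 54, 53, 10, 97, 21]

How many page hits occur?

9

10 → miss, frames [10]
21 → miss, frames [10, 21]
10 → hit
97 → miss, frames [10, 21, 97]
87 → miss, frames [10, 21, 97, 87]
54 → miss, evict 10, frames [21, 97, 87, 54]
97 → hit
87 → hit
54 → hit
97 → hit
54 → hit
97 → hit
21 → hit
54 → hit
53 → miss, evict 21, frames [97, 87, 54, 53]
10 → miss, evict 97, frames [87, 54, 53, 10]
97 → miss, evict 87, frames [54, 53, 10, 97]
21 → miss, evict 54, frames [53, 10, 97, 21]
Hits: 9.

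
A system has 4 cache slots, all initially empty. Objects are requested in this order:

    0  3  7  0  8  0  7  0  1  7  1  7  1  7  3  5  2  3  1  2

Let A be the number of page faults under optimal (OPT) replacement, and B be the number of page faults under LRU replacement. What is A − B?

Under OPT: F F F . F . . . F . . . . . . F F . . . → 7 faults.
Under LRU: F F F . F . . . F . . . . . F F F . F . → 9 faults.
A − B = 7 − 9 = -2.

-2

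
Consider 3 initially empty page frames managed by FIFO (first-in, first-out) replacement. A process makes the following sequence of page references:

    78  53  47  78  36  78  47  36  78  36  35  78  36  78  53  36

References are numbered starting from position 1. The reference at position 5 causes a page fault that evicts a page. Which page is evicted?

78

pos 1: 78: miss, frames (78)
pos 2: 53: miss, frames (78 53)
pos 3: 47: miss, frames (78 53 47)
pos 4: 78: hit
pos 5: 36: miss, evict 78, frames (53 47 36)
At position 5, page 78 is evicted.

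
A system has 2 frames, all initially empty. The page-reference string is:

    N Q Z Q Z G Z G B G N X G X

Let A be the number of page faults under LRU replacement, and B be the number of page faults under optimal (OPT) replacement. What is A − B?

1

Under LRU: F F F . . F . . F . F F F . → 8 faults.
Under OPT: F F F . . F . . F . F F . . → 7 faults.
A − B = 8 − 7 = 1.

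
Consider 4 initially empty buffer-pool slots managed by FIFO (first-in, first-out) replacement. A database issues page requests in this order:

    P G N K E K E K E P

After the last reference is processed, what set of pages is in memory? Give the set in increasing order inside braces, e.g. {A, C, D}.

P -> miss, frames {P}
G -> miss, frames {P,G}
N -> miss, frames {P,G,N}
K -> miss, frames {P,G,N,K}
E -> miss, evict P, frames {G,N,K,E}
K -> hit
E -> hit
K -> hit
E -> hit
P -> miss, evict G, frames {N,K,E,P}

{E, K, N, P}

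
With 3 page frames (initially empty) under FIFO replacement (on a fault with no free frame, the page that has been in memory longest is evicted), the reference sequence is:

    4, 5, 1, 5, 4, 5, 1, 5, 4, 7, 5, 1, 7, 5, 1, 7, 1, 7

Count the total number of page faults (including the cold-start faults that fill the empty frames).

4 → fault, frames [4]
5 → fault, frames [4, 5]
1 → fault, frames [4, 5, 1]
5 → hit
4 → hit
5 → hit
1 → hit
5 → hit
4 → hit
7 → fault, evict 4, frames [5, 1, 7]
5 → hit
1 → hit
7 → hit
5 → hit
1 → hit
7 → hit
1 → hit
7 → hit
Page faults: 4.

4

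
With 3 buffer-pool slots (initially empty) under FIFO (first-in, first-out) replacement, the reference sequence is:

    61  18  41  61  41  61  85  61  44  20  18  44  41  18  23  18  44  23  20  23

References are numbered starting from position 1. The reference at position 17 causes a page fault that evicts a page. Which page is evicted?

pos 1: 61: fault, frames {61}
pos 2: 18: fault, frames {61,18}
pos 3: 41: fault, frames {61,18,41}
pos 4: 61: hit
pos 5: 41: hit
pos 6: 61: hit
pos 7: 85: fault, evict 61, frames {18,41,85}
pos 8: 61: fault, evict 18, frames {41,85,61}
pos 9: 44: fault, evict 41, frames {85,61,44}
pos 10: 20: fault, evict 85, frames {61,44,20}
pos 11: 18: fault, evict 61, frames {44,20,18}
pos 12: 44: hit
pos 13: 41: fault, evict 44, frames {20,18,41}
pos 14: 18: hit
pos 15: 23: fault, evict 20, frames {18,41,23}
pos 16: 18: hit
pos 17: 44: fault, evict 18, frames {41,23,44}
At position 17, page 18 is evicted.

18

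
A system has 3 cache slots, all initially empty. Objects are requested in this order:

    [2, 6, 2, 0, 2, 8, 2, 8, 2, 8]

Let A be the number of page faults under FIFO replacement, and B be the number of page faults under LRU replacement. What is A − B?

Under FIFO: F F . F . F F . . . → 5 faults.
Under LRU: F F . F . F . . . . → 4 faults.
A − B = 5 − 4 = 1.

1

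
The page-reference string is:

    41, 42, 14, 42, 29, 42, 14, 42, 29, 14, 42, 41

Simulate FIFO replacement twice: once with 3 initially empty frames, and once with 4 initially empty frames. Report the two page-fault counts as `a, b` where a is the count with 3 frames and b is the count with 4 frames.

5, 4

3 frames: F F F . F . . . . . . F → 5 faults.
4 frames: F F F . F . . . . . . . → 4 faults.
4 < 5: adding a frame reduced faults, as is typical.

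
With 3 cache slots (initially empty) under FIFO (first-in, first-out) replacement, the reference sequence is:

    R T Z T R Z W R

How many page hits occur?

3

R: miss, frames (R)
T: miss, frames (R T)
Z: miss, frames (R T Z)
T: hit
R: hit
Z: hit
W: miss, evict R, frames (T Z W)
R: miss, evict T, frames (Z W R)
Hits: 3.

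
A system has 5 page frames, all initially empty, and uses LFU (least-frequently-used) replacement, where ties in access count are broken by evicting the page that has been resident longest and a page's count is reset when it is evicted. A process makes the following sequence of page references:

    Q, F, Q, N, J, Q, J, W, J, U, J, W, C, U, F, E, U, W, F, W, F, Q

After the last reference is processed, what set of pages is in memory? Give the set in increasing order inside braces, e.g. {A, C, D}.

{F, J, Q, U, W}

Q → miss, frames [Q]
F → miss, frames [Q, F]
Q → hit
N → miss, frames [Q, F, N]
J → miss, frames [Q, F, N, J]
Q → hit
J → hit
W → miss, frames [Q, F, N, J, W]
J → hit
U → miss, evict F, frames [Q, N, J, W, U]
J → hit
W → hit
C → miss, evict N, frames [Q, J, W, U, C]
U → hit
F → miss, evict C, frames [Q, J, W, U, F]
E → miss, evict F, frames [Q, J, W, U, E]
U → hit
W → hit
F → miss, evict E, frames [Q, J, W, U, F]
W → hit
F → hit
Q → hit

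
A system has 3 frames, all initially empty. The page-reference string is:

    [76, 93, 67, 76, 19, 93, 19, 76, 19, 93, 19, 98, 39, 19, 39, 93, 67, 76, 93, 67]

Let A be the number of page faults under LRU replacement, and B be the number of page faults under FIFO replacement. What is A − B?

Under LRU: F F F . F F . . . . . F F . . F F F . . → 10 faults.
Under FIFO: F F F . F . . F . F . F F F . F F F . . → 12 faults.
A − B = 10 − 12 = -2.

-2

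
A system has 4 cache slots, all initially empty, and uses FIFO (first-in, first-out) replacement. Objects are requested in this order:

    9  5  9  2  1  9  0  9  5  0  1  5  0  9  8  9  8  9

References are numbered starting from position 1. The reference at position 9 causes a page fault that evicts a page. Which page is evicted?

pos 1: 9 → fault, frames {9}
pos 2: 5 → fault, frames {9,5}
pos 3: 9 → hit
pos 4: 2 → fault, frames {9,5,2}
pos 5: 1 → fault, frames {9,5,2,1}
pos 6: 9 → hit
pos 7: 0 → fault, evict 9, frames {5,2,1,0}
pos 8: 9 → fault, evict 5, frames {2,1,0,9}
pos 9: 5 → fault, evict 2, frames {1,0,9,5}
At position 9, page 2 is evicted.

2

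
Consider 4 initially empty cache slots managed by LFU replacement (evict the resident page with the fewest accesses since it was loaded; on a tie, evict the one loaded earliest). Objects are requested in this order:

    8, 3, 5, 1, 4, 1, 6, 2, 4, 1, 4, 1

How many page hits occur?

8: miss, frames (8)
3: miss, frames (8 3)
5: miss, frames (8 3 5)
1: miss, frames (8 3 5 1)
4: miss, evict 8, frames (3 5 1 4)
1: hit
6: miss, evict 3, frames (5 1 4 6)
2: miss, evict 5, frames (1 4 6 2)
4: hit
1: hit
4: hit
1: hit
Hits: 5.

5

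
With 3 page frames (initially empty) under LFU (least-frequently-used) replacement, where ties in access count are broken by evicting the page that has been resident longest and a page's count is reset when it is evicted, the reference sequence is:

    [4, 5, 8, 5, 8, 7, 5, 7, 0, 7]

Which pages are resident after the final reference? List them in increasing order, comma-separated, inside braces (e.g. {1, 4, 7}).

{0, 5, 7}

4 -> miss, frames {4}
5 -> miss, frames {4,5}
8 -> miss, frames {4,5,8}
5 -> hit
8 -> hit
7 -> miss, evict 4, frames {5,8,7}
5 -> hit
7 -> hit
0 -> miss, evict 8, frames {5,7,0}
7 -> hit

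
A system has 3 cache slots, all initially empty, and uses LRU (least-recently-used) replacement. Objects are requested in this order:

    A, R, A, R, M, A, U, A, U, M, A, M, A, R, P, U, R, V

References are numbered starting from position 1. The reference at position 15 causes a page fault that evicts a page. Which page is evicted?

pos 1: A -> miss, frames [A]
pos 2: R -> miss, frames [A, R]
pos 3: A -> hit
pos 4: R -> hit
pos 5: M -> miss, frames [A, R, M]
pos 6: A -> hit
pos 7: U -> miss, evict R, frames [M, A, U]
pos 8: A -> hit
pos 9: U -> hit
pos 10: M -> hit
pos 11: A -> hit
pos 12: M -> hit
pos 13: A -> hit
pos 14: R -> miss, evict U, frames [M, A, R]
pos 15: P -> miss, evict M, frames [A, R, P]
At position 15, page M is evicted.

M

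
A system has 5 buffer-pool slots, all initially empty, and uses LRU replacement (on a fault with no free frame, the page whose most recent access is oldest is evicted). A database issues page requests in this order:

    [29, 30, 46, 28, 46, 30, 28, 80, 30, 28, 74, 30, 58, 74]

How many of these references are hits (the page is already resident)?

29: fault, frames [29]
30: fault, frames [29, 30]
46: fault, frames [29, 30, 46]
28: fault, frames [29, 30, 46, 28]
46: hit
30: hit
28: hit
80: fault, frames [29, 46, 30, 28, 80]
30: hit
28: hit
74: fault, evict 29, frames [46, 80, 30, 28, 74]
30: hit
58: fault, evict 46, frames [80, 28, 74, 30, 58]
74: hit
Hits: 7.

7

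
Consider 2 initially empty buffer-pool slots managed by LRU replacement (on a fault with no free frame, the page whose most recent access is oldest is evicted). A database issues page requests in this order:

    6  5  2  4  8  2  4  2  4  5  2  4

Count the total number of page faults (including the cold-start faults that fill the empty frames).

10

6 -> fault, frames {6}
5 -> fault, frames {6,5}
2 -> fault, evict 6, frames {5,2}
4 -> fault, evict 5, frames {2,4}
8 -> fault, evict 2, frames {4,8}
2 -> fault, evict 4, frames {8,2}
4 -> fault, evict 8, frames {2,4}
2 -> hit
4 -> hit
5 -> fault, evict 2, frames {4,5}
2 -> fault, evict 4, frames {5,2}
4 -> fault, evict 5, frames {2,4}
Page faults: 10.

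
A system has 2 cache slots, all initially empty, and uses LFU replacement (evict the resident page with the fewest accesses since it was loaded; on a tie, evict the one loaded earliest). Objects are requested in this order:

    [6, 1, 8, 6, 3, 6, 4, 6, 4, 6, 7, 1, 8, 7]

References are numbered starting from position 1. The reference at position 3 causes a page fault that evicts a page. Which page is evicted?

pos 1: 6 -> miss, frames (6)
pos 2: 1 -> miss, frames (6 1)
pos 3: 8 -> miss, evict 6, frames (1 8)
At position 3, page 6 is evicted.

6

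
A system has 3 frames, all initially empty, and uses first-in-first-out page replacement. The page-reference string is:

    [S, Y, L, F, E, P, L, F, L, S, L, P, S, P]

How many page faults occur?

S -> fault, frames (S)
Y -> fault, frames (S Y)
L -> fault, frames (S Y L)
F -> fault, evict S, frames (Y L F)
E -> fault, evict Y, frames (L F E)
P -> fault, evict L, frames (F E P)
L -> fault, evict F, frames (E P L)
F -> fault, evict E, frames (P L F)
L -> hit
S -> fault, evict P, frames (L F S)
L -> hit
P -> fault, evict L, frames (F S P)
S -> hit
P -> hit
Page faults: 10.

10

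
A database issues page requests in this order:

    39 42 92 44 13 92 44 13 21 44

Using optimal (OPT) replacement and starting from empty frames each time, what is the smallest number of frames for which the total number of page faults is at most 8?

2

f=1: 10 faults
f=2: 7 faults
f=3: 6 faults
f=4: 6 faults
f=5: 6 faults
f=6: 6 faults
Smallest f with faults ≤ 8 is 2.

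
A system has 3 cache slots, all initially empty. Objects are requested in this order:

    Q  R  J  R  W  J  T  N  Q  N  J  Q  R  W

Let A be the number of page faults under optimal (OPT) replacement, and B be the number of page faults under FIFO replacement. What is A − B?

Under OPT: F F F . F . F F . . . . F F → 8 faults.
Under FIFO: F F F . F . F F F . F . F F → 10 faults.
A − B = 8 − 10 = -2.

-2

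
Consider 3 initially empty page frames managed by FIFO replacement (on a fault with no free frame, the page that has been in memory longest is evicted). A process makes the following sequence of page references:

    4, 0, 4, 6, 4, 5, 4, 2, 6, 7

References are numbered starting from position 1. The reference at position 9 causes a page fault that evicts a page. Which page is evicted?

pos 1: 4: fault, frames {4}
pos 2: 0: fault, frames {4,0}
pos 3: 4: hit
pos 4: 6: fault, frames {4,0,6}
pos 5: 4: hit
pos 6: 5: fault, evict 4, frames {0,6,5}
pos 7: 4: fault, evict 0, frames {6,5,4}
pos 8: 2: fault, evict 6, frames {5,4,2}
pos 9: 6: fault, evict 5, frames {4,2,6}
At position 9, page 5 is evicted.

5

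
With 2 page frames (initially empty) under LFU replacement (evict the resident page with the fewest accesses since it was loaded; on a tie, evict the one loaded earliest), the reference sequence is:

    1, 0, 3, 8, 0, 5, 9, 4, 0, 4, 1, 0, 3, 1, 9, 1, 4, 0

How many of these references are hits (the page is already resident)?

1 → fault, frames [1]
0 → fault, frames [1, 0]
3 → fault, evict 1, frames [0, 3]
8 → fault, evict 0, frames [3, 8]
0 → fault, evict 3, frames [8, 0]
5 → fault, evict 8, frames [0, 5]
9 → fault, evict 0, frames [5, 9]
4 → fault, evict 5, frames [9, 4]
0 → fault, evict 9, frames [4, 0]
4 → hit
1 → fault, evict 0, frames [4, 1]
0 → fault, evict 1, frames [4, 0]
3 → fault, evict 0, frames [4, 3]
1 → fault, evict 3, frames [4, 1]
9 → fault, evict 1, frames [4, 9]
1 → fault, evict 9, frames [4, 1]
4 → hit
0 → fault, evict 1, frames [4, 0]
Hits: 2.

2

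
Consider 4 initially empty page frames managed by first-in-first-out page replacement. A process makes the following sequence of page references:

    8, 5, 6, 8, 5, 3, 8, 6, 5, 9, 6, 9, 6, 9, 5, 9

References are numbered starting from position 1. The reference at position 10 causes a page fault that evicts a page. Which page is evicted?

8

pos 1: 8 → fault, frames (8)
pos 2: 5 → fault, frames (8 5)
pos 3: 6 → fault, frames (8 5 6)
pos 4: 8 → hit
pos 5: 5 → hit
pos 6: 3 → fault, frames (8 5 6 3)
pos 7: 8 → hit
pos 8: 6 → hit
pos 9: 5 → hit
pos 10: 9 → fault, evict 8, frames (5 6 3 9)
At position 10, page 8 is evicted.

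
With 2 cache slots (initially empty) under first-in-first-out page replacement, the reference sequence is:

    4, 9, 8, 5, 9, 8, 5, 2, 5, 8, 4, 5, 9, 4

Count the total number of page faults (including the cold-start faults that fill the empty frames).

4 → miss, frames {4}
9 → miss, frames {4,9}
8 → miss, evict 4, frames {9,8}
5 → miss, evict 9, frames {8,5}
9 → miss, evict 8, frames {5,9}
8 → miss, evict 5, frames {9,8}
5 → miss, evict 9, frames {8,5}
2 → miss, evict 8, frames {5,2}
5 → hit
8 → miss, evict 5, frames {2,8}
4 → miss, evict 2, frames {8,4}
5 → miss, evict 8, frames {4,5}
9 → miss, evict 4, frames {5,9}
4 → miss, evict 5, frames {9,4}
Page faults: 13.

13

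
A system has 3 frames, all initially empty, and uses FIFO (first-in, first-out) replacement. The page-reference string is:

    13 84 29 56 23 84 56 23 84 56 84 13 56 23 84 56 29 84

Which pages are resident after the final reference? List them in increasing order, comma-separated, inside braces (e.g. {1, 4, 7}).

13: fault, frames [13]
84: fault, frames [13, 84]
29: fault, frames [13, 84, 29]
56: fault, evict 13, frames [84, 29, 56]
23: fault, evict 84, frames [29, 56, 23]
84: fault, evict 29, frames [56, 23, 84]
56: hit
23: hit
84: hit
56: hit
84: hit
13: fault, evict 56, frames [23, 84, 13]
56: fault, evict 23, frames [84, 13, 56]
23: fault, evict 84, frames [13, 56, 23]
84: fault, evict 13, frames [56, 23, 84]
56: hit
29: fault, evict 56, frames [23, 84, 29]
84: hit

{23, 29, 84}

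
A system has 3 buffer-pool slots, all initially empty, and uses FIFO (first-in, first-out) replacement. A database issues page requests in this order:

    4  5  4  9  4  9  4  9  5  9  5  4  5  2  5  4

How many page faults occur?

4: fault, frames {4}
5: fault, frames {4,5}
4: hit
9: fault, frames {4,5,9}
4: hit
9: hit
4: hit
9: hit
5: hit
9: hit
5: hit
4: hit
5: hit
2: fault, evict 4, frames {5,9,2}
5: hit
4: fault, evict 5, frames {9,2,4}
Page faults: 5.

5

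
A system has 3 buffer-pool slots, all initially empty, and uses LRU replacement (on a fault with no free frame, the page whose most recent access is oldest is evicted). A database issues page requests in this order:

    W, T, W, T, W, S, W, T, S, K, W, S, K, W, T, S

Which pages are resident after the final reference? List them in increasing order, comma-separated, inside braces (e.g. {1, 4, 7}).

{S, T, W}

W -> miss, frames (W)
T -> miss, frames (W T)
W -> hit
T -> hit
W -> hit
S -> miss, frames (T W S)
W -> hit
T -> hit
S -> hit
K -> miss, evict W, frames (T S K)
W -> miss, evict T, frames (S K W)
S -> hit
K -> hit
W -> hit
T -> miss, evict S, frames (K W T)
S -> miss, evict K, frames (W T S)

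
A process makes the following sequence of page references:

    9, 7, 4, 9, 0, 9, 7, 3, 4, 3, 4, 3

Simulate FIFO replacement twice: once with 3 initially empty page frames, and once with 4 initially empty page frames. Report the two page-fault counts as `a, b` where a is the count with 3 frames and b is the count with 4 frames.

3 frames: F F F . F F F F F . . . → 8 faults.
4 frames: F F F . F . . F . . . . → 5 faults.
5 < 8: adding a frame reduced faults, as is typical.

8, 5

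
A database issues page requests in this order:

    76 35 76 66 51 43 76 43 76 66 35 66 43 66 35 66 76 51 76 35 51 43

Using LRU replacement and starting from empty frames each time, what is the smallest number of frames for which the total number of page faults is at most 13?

3

f=1: 22 faults
f=2: 15 faults
f=3: 13 faults
f=4: 8 faults
f=5: 5 faults
Smallest f with faults ≤ 13 is 3.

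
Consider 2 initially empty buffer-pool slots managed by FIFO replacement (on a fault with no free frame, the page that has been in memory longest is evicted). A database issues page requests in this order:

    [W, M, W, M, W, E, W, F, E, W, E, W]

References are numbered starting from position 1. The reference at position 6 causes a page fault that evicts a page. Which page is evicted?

pos 1: W -> fault, frames (W)
pos 2: M -> fault, frames (W M)
pos 3: W -> hit
pos 4: M -> hit
pos 5: W -> hit
pos 6: E -> fault, evict W, frames (M E)
At position 6, page W is evicted.

W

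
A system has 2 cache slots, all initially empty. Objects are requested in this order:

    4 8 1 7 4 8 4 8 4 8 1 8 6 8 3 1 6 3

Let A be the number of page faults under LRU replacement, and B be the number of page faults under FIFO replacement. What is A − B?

Under LRU: F F F F F F . . . . F . F . F F F F → 12 faults.
Under FIFO: F F F F F F . . . . F . F F F F F F → 13 faults.
A − B = 12 − 13 = -1.

-1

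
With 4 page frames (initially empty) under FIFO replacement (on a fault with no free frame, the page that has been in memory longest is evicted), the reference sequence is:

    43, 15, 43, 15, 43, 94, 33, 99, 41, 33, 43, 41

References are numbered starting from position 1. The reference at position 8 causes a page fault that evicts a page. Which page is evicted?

43

pos 1: 43: miss, frames (43)
pos 2: 15: miss, frames (43 15)
pos 3: 43: hit
pos 4: 15: hit
pos 5: 43: hit
pos 6: 94: miss, frames (43 15 94)
pos 7: 33: miss, frames (43 15 94 33)
pos 8: 99: miss, evict 43, frames (15 94 33 99)
At position 8, page 43 is evicted.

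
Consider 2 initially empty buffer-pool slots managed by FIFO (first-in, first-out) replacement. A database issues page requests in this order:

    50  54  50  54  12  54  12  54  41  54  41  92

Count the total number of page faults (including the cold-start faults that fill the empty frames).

50 -> miss, frames [50]
54 -> miss, frames [50, 54]
50 -> hit
54 -> hit
12 -> miss, evict 50, frames [54, 12]
54 -> hit
12 -> hit
54 -> hit
41 -> miss, evict 54, frames [12, 41]
54 -> miss, evict 12, frames [41, 54]
41 -> hit
92 -> miss, evict 41, frames [54, 92]
Page faults: 6.

6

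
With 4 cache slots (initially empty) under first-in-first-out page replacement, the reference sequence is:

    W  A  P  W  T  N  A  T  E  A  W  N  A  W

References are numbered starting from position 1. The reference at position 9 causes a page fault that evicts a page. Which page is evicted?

pos 1: W → miss, frames [W]
pos 2: A → miss, frames [W, A]
pos 3: P → miss, frames [W, A, P]
pos 4: W → hit
pos 5: T → miss, frames [W, A, P, T]
pos 6: N → miss, evict W, frames [A, P, T, N]
pos 7: A → hit
pos 8: T → hit
pos 9: E → miss, evict A, frames [P, T, N, E]
At position 9, page A is evicted.

A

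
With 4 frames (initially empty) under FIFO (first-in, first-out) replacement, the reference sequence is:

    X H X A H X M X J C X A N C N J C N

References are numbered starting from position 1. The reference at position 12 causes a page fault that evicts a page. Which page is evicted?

pos 1: X → miss, frames {X}
pos 2: H → miss, frames {X,H}
pos 3: X → hit
pos 4: A → miss, frames {X,H,A}
pos 5: H → hit
pos 6: X → hit
pos 7: M → miss, frames {X,H,A,M}
pos 8: X → hit
pos 9: J → miss, evict X, frames {H,A,M,J}
pos 10: C → miss, evict H, frames {A,M,J,C}
pos 11: X → miss, evict A, frames {M,J,C,X}
pos 12: A → miss, evict M, frames {J,C,X,A}
At position 12, page M is evicted.

M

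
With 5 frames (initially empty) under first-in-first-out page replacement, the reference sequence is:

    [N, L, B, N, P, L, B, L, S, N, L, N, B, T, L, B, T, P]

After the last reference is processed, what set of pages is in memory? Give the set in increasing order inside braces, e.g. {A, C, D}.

N: fault, frames (N)
L: fault, frames (N L)
B: fault, frames (N L B)
N: hit
P: fault, frames (N L B P)
L: hit
B: hit
L: hit
S: fault, frames (N L B P S)
N: hit
L: hit
N: hit
B: hit
T: fault, evict N, frames (L B P S T)
L: hit
B: hit
T: hit
P: hit

{B, L, P, S, T}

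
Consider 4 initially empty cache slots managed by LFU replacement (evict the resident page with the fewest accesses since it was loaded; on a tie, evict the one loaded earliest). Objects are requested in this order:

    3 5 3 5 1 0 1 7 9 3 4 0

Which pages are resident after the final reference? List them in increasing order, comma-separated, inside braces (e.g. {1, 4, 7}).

{0, 1, 3, 5}

3 -> miss, frames {3}
5 -> miss, frames {3,5}
3 -> hit
5 -> hit
1 -> miss, frames {3,5,1}
0 -> miss, frames {3,5,1,0}
1 -> hit
7 -> miss, evict 0, frames {3,5,1,7}
9 -> miss, evict 7, frames {3,5,1,9}
3 -> hit
4 -> miss, evict 9, frames {3,5,1,4}
0 -> miss, evict 4, frames {3,5,1,0}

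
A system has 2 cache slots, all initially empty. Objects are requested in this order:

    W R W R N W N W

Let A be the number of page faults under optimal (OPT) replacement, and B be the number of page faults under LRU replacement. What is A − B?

-1

Under OPT: F F . . F . . . → 3 faults.
Under LRU: F F . . F F . . → 4 faults.
A − B = 3 − 4 = -1.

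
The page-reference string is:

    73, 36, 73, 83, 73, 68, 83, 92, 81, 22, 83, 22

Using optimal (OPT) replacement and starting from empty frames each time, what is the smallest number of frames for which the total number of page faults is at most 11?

f=1: 12 faults
f=2: 7 faults
f=3: 7 faults
f=4: 7 faults
f=5: 7 faults
f=6: 7 faults
f=7: 7 faults
Smallest f with faults ≤ 11 is 2.

2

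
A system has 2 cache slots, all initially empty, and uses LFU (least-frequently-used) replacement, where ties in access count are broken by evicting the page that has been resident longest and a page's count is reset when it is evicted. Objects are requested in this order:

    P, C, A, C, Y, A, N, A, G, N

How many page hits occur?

1

P -> fault, frames (P)
C -> fault, frames (P C)
A -> fault, evict P, frames (C A)
C -> hit
Y -> fault, evict A, frames (C Y)
A -> fault, evict Y, frames (C A)
N -> fault, evict A, frames (C N)
A -> fault, evict N, frames (C A)
G -> fault, evict A, frames (C G)
N -> fault, evict G, frames (C N)
Hits: 1.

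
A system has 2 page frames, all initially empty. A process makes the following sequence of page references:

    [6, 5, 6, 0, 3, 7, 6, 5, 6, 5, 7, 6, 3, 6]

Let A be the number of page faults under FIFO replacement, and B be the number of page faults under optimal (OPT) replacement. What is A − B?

Under FIFO: F F . F F F F F . . F F F . → 10 faults.
Under OPT: F F . F F F . F . . F . F . → 8 faults.
A − B = 10 − 8 = 2.

2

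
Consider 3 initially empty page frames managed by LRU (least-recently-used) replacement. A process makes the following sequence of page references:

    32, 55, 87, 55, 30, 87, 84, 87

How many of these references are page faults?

32: fault, frames [32]
55: fault, frames [32, 55]
87: fault, frames [32, 55, 87]
55: hit
30: fault, evict 32, frames [87, 55, 30]
87: hit
84: fault, evict 55, frames [30, 87, 84]
87: hit
Page faults: 5.

5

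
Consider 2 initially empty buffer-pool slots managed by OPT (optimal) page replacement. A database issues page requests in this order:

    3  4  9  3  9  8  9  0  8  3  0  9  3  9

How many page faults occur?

7

3 -> fault, frames [3]
4 -> fault, frames [3, 4]
9 -> fault, evict 4, frames [3, 9]
3 -> hit
9 -> hit
8 -> fault, evict 3, frames [9, 8]
9 -> hit
0 -> fault, evict 9, frames [8, 0]
8 -> hit
3 -> fault, evict 8, frames [0, 3]
0 -> hit
9 -> fault, evict 0, frames [3, 9]
3 -> hit
9 -> hit
Page faults: 7.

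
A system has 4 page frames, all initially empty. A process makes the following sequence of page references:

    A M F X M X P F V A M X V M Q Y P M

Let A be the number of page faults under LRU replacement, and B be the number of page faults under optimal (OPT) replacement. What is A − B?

3

Under LRU: F F F F . . F . F F F F . . F F F . → 12 faults.
Under OPT: F F F F . . F . F . . F . . F F . . → 9 faults.
A − B = 12 − 9 = 3.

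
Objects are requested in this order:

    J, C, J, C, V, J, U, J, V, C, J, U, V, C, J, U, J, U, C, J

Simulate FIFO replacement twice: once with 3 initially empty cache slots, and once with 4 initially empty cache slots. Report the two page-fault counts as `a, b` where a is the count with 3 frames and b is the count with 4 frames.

3 frames: F F . . F . F F . F . . F . . F F . F . → 10 faults.
4 frames: F F . . F . F . . . . . . . . . . . . . → 4 faults.
4 < 10: adding a frame reduced faults, as is typical.

10, 4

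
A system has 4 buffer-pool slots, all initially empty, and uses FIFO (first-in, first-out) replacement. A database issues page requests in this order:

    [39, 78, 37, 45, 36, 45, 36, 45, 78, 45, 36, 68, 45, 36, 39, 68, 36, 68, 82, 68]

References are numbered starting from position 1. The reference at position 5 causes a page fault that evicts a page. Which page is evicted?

pos 1: 39 -> miss, frames (39)
pos 2: 78 -> miss, frames (39 78)
pos 3: 37 -> miss, frames (39 78 37)
pos 4: 45 -> miss, frames (39 78 37 45)
pos 5: 36 -> miss, evict 39, frames (78 37 45 36)
At position 5, page 39 is evicted.

39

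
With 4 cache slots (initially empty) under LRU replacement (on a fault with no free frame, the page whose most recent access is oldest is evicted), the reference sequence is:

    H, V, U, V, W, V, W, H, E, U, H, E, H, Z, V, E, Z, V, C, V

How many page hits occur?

H → miss, frames (H)
V → miss, frames (H V)
U → miss, frames (H V U)
V → hit
W → miss, frames (H U V W)
V → hit
W → hit
H → hit
E → miss, evict U, frames (V W H E)
U → miss, evict V, frames (W H E U)
H → hit
E → hit
H → hit
Z → miss, evict W, frames (U E H Z)
V → miss, evict U, frames (E H Z V)
E → hit
Z → hit
V → hit
C → miss, evict H, frames (E Z V C)
V → hit
Hits: 11.

11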